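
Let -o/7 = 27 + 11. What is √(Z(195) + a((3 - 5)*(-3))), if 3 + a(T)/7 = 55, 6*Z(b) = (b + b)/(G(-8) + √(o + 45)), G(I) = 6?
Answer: √(364 + 65/(6 + I*√221)) ≈ 19.119 - 0.09833*I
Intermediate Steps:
o = -266 (o = -7*(27 + 11) = -7*38 = -266)
Z(b) = b/(3*(6 + I*√221)) (Z(b) = ((b + b)/(6 + √(-266 + 45)))/6 = ((2*b)/(6 + √(-221)))/6 = ((2*b)/(6 + I*√221))/6 = (2*b/(6 + I*√221))/6 = b/(3*(6 + I*√221)))
a(T) = 364 (a(T) = -21 + 7*55 = -21 + 385 = 364)
√(Z(195) + a((3 - 5)*(-3))) = √(((2/257)*195 - 1/771*I*195*√221) + 364) = √((390/257 - 65*I*√221/257) + 364) = √(93938/257 - 65*I*√221/257)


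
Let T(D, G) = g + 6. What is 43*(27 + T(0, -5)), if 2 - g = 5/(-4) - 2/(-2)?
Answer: 6063/4 ≈ 1515.8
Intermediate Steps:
g = 9/4 (g = 2 - (5/(-4) - 2/(-2)) = 2 - (5*(-¼) - 2*(-½)) = 2 - (-5/4 + 1) = 2 - 1*(-¼) = 2 + ¼ = 9/4 ≈ 2.2500)
T(D, G) = 33/4 (T(D, G) = 9/4 + 6 = 33/4)
43*(27 + T(0, -5)) = 43*(27 + 33/4) = 43*(141/4) = 6063/4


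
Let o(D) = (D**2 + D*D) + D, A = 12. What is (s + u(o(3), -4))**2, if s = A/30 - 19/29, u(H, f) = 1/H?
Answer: 399424/9272025 ≈ 0.043078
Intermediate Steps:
o(D) = D + 2*D**2 (o(D) = (D**2 + D**2) + D = 2*D**2 + D = D + 2*D**2)
s = -37/145 (s = 12/30 - 19/29 = 12*(1/30) - 19*1/29 = 2/5 - 19/29 = -37/145 ≈ -0.25517)
(s + u(o(3), -4))**2 = (-37/145 + 1/(3*(1 + 2*3)))**2 = (-37/145 + 1/(3*(1 + 6)))**2 = (-37/145 + 1/(3*7))**2 = (-37/145 + 1/21)**2 = (-632/3045)**2 = 399424/9272025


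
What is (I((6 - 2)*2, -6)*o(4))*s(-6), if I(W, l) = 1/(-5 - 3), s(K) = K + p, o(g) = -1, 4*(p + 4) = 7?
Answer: -33/32 ≈ -1.0313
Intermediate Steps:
p = -9/4 (p = -4 + (¼)*7 = -4 + 7/4 = -9/4 ≈ -2.2500)
s(K) = -9/4 + K (s(K) = K - 9/4 = -9/4 + K)
I(W, l) = -⅛ (I(W, l) = 1/(-8) = -⅛)
(I((6 - 2)*2, -6)*o(4))*s(-6) = (-⅛*(-1))*(-9/4 - 6) = (⅛)*(-33/4) = -33/32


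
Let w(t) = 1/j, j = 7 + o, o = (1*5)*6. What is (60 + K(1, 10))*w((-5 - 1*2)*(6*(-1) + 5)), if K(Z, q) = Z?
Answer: 61/37 ≈ 1.6486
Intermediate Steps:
o = 30 (o = 5*6 = 30)
j = 37 (j = 7 + 30 = 37)
w(t) = 1/37
(60 + K(1, 10))*w((-5 - 1*2)*(6*(-1) + 5)) = (60 + 1)*(1/37) = 61*(1/37) = 61/37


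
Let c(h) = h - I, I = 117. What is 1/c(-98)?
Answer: -1/215 ≈ -0.0046512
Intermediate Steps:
c(h) = -117 + h (c(h) = h - 1*117 = h - 117 = -117 + h)
1/c(-98) = 1/(-117 - 98) = 1/(-215) = -1/215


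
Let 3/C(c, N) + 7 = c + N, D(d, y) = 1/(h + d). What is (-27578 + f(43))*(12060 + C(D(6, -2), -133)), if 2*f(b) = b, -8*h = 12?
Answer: -836144289189/2516 ≈ -3.3233e+8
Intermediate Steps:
h = -3/2 (h = -⅛*12 = -3/2 ≈ -1.5000)
f(b) = b/2
D(d, y) = 1/(-3/2 + d)
C(c, N) = 3/(-7 + N + c) (C(c, N) = 3/(-7 + (c + N)) = 3/(-7 + (N + c)) = 3/(-7 + N + c))
(-27578 + f(43))*(12060 + C(D(6, -2), -133)) = (-27578 + (½)*43)*(12060 + 3/(-7 - 133 + 2/(-3 + 2*6))) = (-27578 + 43/2)*(12060 + 3/(-7 - 133 + 2/(-3 + 12))) = -55113*(12060 + 3/(-7 - 133 + 2/9))/2 = -55113*(12060 + 3/(-1258/9))/2 = -55113*(12060 + 3*(-9/1258))/2 = -55113*(12060 - 27/1258)/2 = -55113/2*15171453/1258 = -836144289189/2516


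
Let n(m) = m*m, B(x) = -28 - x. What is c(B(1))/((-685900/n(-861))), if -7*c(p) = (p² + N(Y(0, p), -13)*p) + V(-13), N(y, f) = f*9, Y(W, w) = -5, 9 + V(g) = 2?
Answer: 447651981/685900 ≈ 652.65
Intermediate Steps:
V(g) = -7 (V(g) = -9 + 2 = -7)
n(m) = m²
N(y, f) = 9*f
c(p) = 1 - p²/7 + 117*p/7 (c(p) = -((p² + (9*(-13))*p) - 7)/7 = -((p² - 117*p) - 7)/7 = -(-7 + p² - 117*p)/7 = 1 - p²/7 + 117*p/7)
c(B(1))/((-685900/n(-861))) = (1 - (-28 - 1*1)²/7 + 117*(-28 - 1*1)/7)/((-685900/((-861)²))) = (1 - (-28 - 1)²/7 + 117*(-28 - 1)/7)/((-685900/741321)) = (1 - ⅐*(-29)² + (117/7)*(-29))/((-685900*1/741321)) = (1 - ⅐*841 - 3393/7)/(-685900/741321) = (1 - 841/7 - 3393/7)*(-741321/685900) = -4227/7*(-741321/685900) = 447651981/685900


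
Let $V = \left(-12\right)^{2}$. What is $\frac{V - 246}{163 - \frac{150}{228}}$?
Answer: $- \frac{3876}{6169} \approx -0.6283$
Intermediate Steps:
$V = 144$
$\frac{V - 246}{163 - \frac{150}{228}} = \frac{144 - 246}{163 - \frac{150}{228}} = - \frac{102}{163 - \frac{25}{38}} = - \frac{102}{\frac{6169}{38}} = \left(-102\right) \frac{38}{6169} = - \frac{3876}{6169}$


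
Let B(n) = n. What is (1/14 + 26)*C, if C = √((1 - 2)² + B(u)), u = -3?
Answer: 365*I*√2/14 ≈ 36.871*I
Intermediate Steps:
C = I*√2 (C = √((1 - 2)² - 3) = √((-1)² - 3) = √(1 - 3) = √(-2) = I*√2 ≈ 1.4142*I)
(1/14 + 26)*C = (1/14 + 26)*(I*√2) = 365*(I*√2)/14 = 365*I*√2/14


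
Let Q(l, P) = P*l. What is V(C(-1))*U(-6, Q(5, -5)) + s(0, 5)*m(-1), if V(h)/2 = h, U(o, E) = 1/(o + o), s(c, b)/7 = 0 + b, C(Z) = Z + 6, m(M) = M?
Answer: -215/6 ≈ -35.833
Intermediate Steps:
C(Z) = 6 + Z
s(c, b) = 7*b (s(c, b) = 7*(0 + b) = 7*b)
U(o, E) = 1/(2*o)
V(h) = 2*h
V(C(-1))*U(-6, Q(5, -5)) + s(0, 5)*m(-1) = (2*(6 - 1))*((1/2)/(-6)) + (7*5)*(-1) = (2*5)*((1/2)*(-1/6)) + 35*(-1) = 10*(-1/12) - 35 = -5/6 - 35 = -215/6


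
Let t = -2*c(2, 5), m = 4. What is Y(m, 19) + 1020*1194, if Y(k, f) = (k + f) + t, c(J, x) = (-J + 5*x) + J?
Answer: 1217853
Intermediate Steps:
c(J, x) = 5*x
t = -50 (t = -10*5 = -2*25 = -50)
Y(k, f) = -50 + f + k (Y(k, f) = (k + f) - 50 = (f + k) - 50 = -50 + f + k)
Y(m, 19) + 1020*1194 = (-50 + 19 + 4) + 1020*1194 = -27 + 1217880 = 1217853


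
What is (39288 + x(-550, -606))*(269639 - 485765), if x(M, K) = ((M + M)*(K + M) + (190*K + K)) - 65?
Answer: -258287211702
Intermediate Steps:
x(M, K) = -65 + 191*K + 2*M*(K + M) (x(M, K) = ((2*M)*(K + M) + 191*K) - 65 = (2*M*(K + M) + 191*K) - 65 = (191*K + 2*M*(K + M)) - 65 = -65 + 191*K + 2*M*(K + M))
(39288 + x(-550, -606))*(269639 - 485765) = (39288 + (-65 + 2*(-550)² + 191*(-606) + 2*(-606)*(-550)))*(269639 - 485765) = (39288 + (-65 + 2*302500 - 115746 + 666600))*(-216126) = (39288 + (-65 + 605000 - 115746 + 666600))*(-216126) = (39288 + 1155789)*(-216126) = 1195077*(-216126) = -258287211702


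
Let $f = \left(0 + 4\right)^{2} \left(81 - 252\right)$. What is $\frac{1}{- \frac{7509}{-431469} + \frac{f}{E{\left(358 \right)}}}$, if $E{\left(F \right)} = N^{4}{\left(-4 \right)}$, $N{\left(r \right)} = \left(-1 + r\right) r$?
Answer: $\frac{1438230000}{436267} \approx 3296.7$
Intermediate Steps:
$N{\left(r \right)} = r \left(-1 + r\right)$
$E{\left(F \right)} = 160000$ ($E{\left(F \right)} = \left(- 4 \left(-1 - 4\right)\right)^{4} = \left(\left(-4\right) \left(-5\right)\right)^{4} = 20^{4} = 160000$)
$f = -2736$ ($f = 4^{2} \left(-171\right) = 16 \left(-171\right) = -2736$)
$\frac{1}{- \frac{7509}{-431469} + \frac{f}{E{\left(358 \right)}}} = \frac{1}{- \frac{7509}{-431469} - \frac{2736}{160000}} = \frac{1}{\left(-7509\right) \left(- \frac{1}{431469}\right) - \frac{171}{10000}} = \frac{1}{\frac{2503}{143823} - \frac{171}{10000}} = \frac{1}{\frac{436267}{1438230000}} = \frac{1438230000}{436267}$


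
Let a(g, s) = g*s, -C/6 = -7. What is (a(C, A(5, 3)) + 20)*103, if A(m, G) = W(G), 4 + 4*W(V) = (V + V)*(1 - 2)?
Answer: -8755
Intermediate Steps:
C = 42 (C = -6*(-7) = 42)
W(V) = -1 - V/2 (W(V) = -1 + ((V + V)*(1 - 2))/4 = -1 + ((2*V)*(-1))/4 = -1 + (-2*V)/4 = -1 - V/2)
A(m, G) = -1 - G/2
(a(C, A(5, 3)) + 20)*103 = (42*(-1 - ½*3) + 20)*103 = (42*(-1 - 3/2) + 20)*103 = (42*(-5/2) + 20)*103 = (-105 + 20)*103 = -85*103 = -8755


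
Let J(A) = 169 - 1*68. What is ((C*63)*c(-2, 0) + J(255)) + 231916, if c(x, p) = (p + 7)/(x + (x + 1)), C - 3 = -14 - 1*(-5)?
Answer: 232899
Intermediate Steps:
C = -6 (C = 3 + (-14 - 1*(-5)) = 3 + (-14 + 5) = 3 - 9 = -6)
c(x, p) = (7 + p)/(1 + 2*x) (c(x, p) = (7 + p)/(x + (1 + x)) = (7 + p)/(1 + 2*x))
J(A) = 101 (J(A) = 169 - 68 = 101)
((C*63)*c(-2, 0) + J(255)) + 231916 = ((-6*63)*((7 + 0)/(1 + 2*(-2))) + 101) + 231916 = (-378*7/(1 - 4) + 101) + 231916 = (-378*7/(-3) + 101) + 231916 = (-(-126)*7 + 101) + 231916 = (-378*(-7/3) + 101) + 231916 = (882 + 101) + 231916 = 983 + 231916 = 232899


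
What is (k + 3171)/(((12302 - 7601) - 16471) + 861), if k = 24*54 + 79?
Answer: -4546/10909 ≈ -0.41672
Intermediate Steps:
k = 1375 (k = 1296 + 79 = 1375)
(k + 3171)/(((12302 - 7601) - 16471) + 861) = (1375 + 3171)/(((12302 - 7601) - 16471) + 861) = 4546/((4701 - 16471) + 861) = 4546/(-11770 + 861) = 4546/(-10909) = 4546*(-1/10909) = -4546/10909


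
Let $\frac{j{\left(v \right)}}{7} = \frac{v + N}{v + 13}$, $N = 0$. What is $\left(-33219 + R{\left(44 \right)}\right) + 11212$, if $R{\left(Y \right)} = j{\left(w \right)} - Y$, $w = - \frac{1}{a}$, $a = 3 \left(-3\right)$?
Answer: $- \frac{2602011}{118} \approx -22051.0$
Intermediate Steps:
$a = -9$
$w = \frac{1}{9}$ ($w = - \frac{1}{-9} = \left(-1\right) \left(- \frac{1}{9}\right) = \frac{1}{9} \approx 0.11111$)
$j{\left(v \right)} = \frac{7 v}{13 + v}$ ($j{\left(v \right)} = 7 \frac{v + 0}{v + 13} = 7 \frac{v}{13 + v} = \frac{7 v}{13 + v}$)
$R{\left(Y \right)} = \frac{7}{118} - Y$ ($R{\left(Y \right)} = 7 \cdot \frac{1}{9} \frac{1}{13 + \frac{1}{9}} - Y = 7 \cdot \frac{1}{9} \frac{1}{\frac{118}{9}} - Y = 7 \cdot \frac{1}{9} \cdot \frac{9}{118} - Y = \frac{7}{118} - Y$)
$\left(-33219 + R{\left(44 \right)}\right) + 11212 = \left(-33219 + \left(\frac{7}{118} - 44\right)\right) + 11212 = \left(-33219 - \frac{5185}{118}\right) + 11212 = - \frac{3925027}{118} + 11212 = - \frac{2602011}{118}$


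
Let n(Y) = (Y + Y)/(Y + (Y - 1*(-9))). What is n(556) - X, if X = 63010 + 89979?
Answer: -171499557/1121 ≈ -1.5299e+5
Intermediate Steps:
n(Y) = 2*Y/(9 + 2*Y) (n(Y) = (2*Y)/(Y + (Y + 9)) = (2*Y)/(Y + (9 + Y)) = (2*Y)/(9 + 2*Y) = 2*Y/(9 + 2*Y))
X = 152989
n(556) - X = 2*556/(9 + 2*556) - 1*152989 = 2*556/(9 + 1112) - 152989 = 2*556/1121 - 152989 = 2*556*(1/1121) - 152989 = 1112/1121 - 152989 = -171499557/1121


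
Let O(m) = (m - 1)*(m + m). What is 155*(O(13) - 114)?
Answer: 30690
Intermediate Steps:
O(m) = 2*m*(-1 + m) (O(m) = (-1 + m)*(2*m) = 2*m*(-1 + m))
155*(O(13) - 114) = 155*(2*13*(-1 + 13) - 114) = 155*(2*13*12 - 114) = 155*(312 - 114) = 155*198 = 30690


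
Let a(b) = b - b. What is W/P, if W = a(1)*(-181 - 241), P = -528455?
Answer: 0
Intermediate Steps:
a(b) = 0
W = 0 (W = 0*(-181 - 241) = 0*(-422) = 0)
W/P = 0/(-528455) = 0*(-1/528455) = 0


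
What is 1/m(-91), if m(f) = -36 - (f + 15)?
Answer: 1/40 ≈ 0.025000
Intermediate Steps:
m(f) = -51 - f (m(f) = -36 - (15 + f) = -36 + (-15 - f) = -51 - f)
1/m(-91) = 1/(-51 - 1*(-91)) = 1/(-51 + 91) = 1/40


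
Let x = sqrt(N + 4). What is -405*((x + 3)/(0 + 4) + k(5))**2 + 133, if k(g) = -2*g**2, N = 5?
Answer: -3810113/4 ≈ -9.5253e+5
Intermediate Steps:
x = 3 (x = sqrt(5 + 4) = sqrt(9) = 3)
-405*((x + 3)/(0 + 4) + k(5))**2 + 133 = -405*((3 + 3)/(0 + 4) - 2*5**2)**2 + 133 = -405*(6/4 - 2*25)**2 + 133 = -405*(6*(1/4) - 50)**2 + 133 = -405*(3/2 - 50)**2 + 133 = -405*(-97/2)**2 + 133 = -405*9409/4 + 133 = -3810645/4 + 133 = -3810113/4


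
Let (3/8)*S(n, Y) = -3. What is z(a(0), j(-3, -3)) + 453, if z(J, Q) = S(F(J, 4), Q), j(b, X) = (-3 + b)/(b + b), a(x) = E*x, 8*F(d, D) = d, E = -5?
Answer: 445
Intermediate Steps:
F(d, D) = d/8
a(x) = -5*x
j(b, X) = (-3 + b)/(2*b) (j(b, X) = (-3 + b)/((2*b)) = (-3 + b)*(1/(2*b)) = (-3 + b)/(2*b))
S(n, Y) = -8 (S(n, Y) = (8/3)*(-3) = -8)
z(J, Q) = -8
z(a(0), j(-3, -3)) + 453 = -8 + 453 = 445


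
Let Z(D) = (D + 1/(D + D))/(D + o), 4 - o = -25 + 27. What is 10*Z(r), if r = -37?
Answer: 2739/259 ≈ 10.575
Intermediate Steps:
o = 2 (o = 4 - (-25 + 27) = 4 - 1*2 = 4 - 2 = 2)
Z(D) = (D + 1/(2*D))/(2 + D) (Z(D) = (D + 1/(D + D))/(D + 2) = (D + 1/(2*D))/(2 + D))
10*Z(r) = 10*((1/2 + (-37)**2)/((-37)*(2 - 37))) = 10*(-1/37*(1/2 + 1369)/(-35)) = 10*(-1/37*(-1/35)*2739/2) = 10*(2739/2590) = 2739/259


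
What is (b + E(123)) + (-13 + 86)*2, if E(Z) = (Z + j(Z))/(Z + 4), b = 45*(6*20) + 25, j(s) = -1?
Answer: 707639/127 ≈ 5572.0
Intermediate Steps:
b = 5425 (b = 45*120 + 25 = 5400 + 25 = 5425)
E(Z) = (-1 + Z)/(4 + Z) (E(Z) = (Z - 1)/(Z + 4) = (-1 + Z)/(4 + Z))
(b + E(123)) + (-13 + 86)*2 = (5425 + (-1 + 123)/(4 + 123)) + (-13 + 86)*2 = (5425 + 122/127) + 73*2 = (5425 + (1/127)*122) + 146 = (5425 + 122/127) + 146 = 689097/127 + 146 = 707639/127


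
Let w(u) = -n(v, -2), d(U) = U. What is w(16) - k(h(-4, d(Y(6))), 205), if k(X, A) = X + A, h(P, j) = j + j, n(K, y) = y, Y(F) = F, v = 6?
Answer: -215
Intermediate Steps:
h(P, j) = 2*j
w(u) = 2 (w(u) = -1*(-2) = 2)
k(X, A) = A + X
w(16) - k(h(-4, d(Y(6))), 205) = 2 - (205 + 2*6) = 2 - (205 + 12) = 2 - 1*217 = 2 - 217 = -215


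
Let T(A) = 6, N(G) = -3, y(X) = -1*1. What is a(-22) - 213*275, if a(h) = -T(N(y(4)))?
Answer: -58581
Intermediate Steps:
y(X) = -1
a(h) = -6 (a(h) = -1*6 = -6)
a(-22) - 213*275 = -6 - 213*275 = -6 - 58575 = -58581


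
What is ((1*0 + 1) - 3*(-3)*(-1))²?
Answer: 64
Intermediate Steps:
((1*0 + 1) - 3*(-3)*(-1))² = ((0 + 1) + 9*(-1))² = (1 - 9)² = (-8)² = 64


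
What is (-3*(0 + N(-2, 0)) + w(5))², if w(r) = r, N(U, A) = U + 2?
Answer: 25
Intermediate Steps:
N(U, A) = 2 + U
(-3*(0 + N(-2, 0)) + w(5))² = (-3*(0 + (2 - 2)) + 5)² = (-3*(0 + 0) + 5)² = (-3*0 + 5)² = (0 + 5)² = 5² = 25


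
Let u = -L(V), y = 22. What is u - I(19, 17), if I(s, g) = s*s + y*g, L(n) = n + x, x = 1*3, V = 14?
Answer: -752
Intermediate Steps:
x = 3
L(n) = 3 + n (L(n) = n + 3 = 3 + n)
u = -17 (u = -(3 + 14) = -1*17 = -17)
I(s, g) = s**2 + 22*g (I(s, g) = s*s + 22*g = s**2 + 22*g)
u - I(19, 17) = -17 - (19**2 + 22*17) = -17 - (361 + 374) = -17 - 1*735 = -17 - 735 = -752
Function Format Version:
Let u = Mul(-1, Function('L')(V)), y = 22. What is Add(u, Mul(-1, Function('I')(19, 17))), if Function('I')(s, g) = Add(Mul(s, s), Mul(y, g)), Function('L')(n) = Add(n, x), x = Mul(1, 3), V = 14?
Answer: -752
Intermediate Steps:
x = 3
Function('L')(n) = Add(3, n) (Function('L')(n) = Add(n, 3) = Add(3, n))
u = -17 (u = Mul(-1, Add(3, 14)) = Mul(-1, 17) = -17)
Function('I')(s, g) = Add(Pow(s, 2), Mul(22, g)) (Function('I')(s, g) = Add(Mul(s, s), Mul(22, g)) = Add(Pow(s, 2), Mul(22, g)))
Add(u, Mul(-1, Function('I')(19, 17))) = Add(-17, Mul(-1, Add(Pow(19, 2), Mul(22, 17)))) = Add(-17, Mul(-1, Add(361, 374))) = Add(-17, Mul(-1, 735)) = Add(-17, -735) = -752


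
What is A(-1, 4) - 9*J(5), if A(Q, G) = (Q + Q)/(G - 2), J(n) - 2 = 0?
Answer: -19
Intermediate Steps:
J(n) = 2 (J(n) = 2 + 0 = 2)
A(Q, G) = 2*Q/(-2 + G) (A(Q, G) = (2*Q)/(-2 + G) = 2*Q/(-2 + G))
A(-1, 4) - 9*J(5) = 2*(-1)/(-2 + 4) - 9*2 = 2*(-1)/2 - 18 = 2*(-1)*(½) - 18 = -1 - 18 = -19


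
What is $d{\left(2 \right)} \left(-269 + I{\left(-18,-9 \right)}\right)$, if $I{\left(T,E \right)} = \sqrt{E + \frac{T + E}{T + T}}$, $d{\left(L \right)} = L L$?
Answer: $-1076 + 2 i \sqrt{33} \approx -1076.0 + 11.489 i$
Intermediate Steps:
$d{\left(L \right)} = L^{2}$
$I{\left(T,E \right)} = \sqrt{E + \frac{E + T}{2 T}}$
$d{\left(2 \right)} \left(-269 + I{\left(-18,-9 \right)}\right) = 2^{2} \left(-269 + \frac{\sqrt{2 + 4 \left(-9\right) + 2 \left(-9\right) \frac{1}{-18}}}{2}\right) = 4 \left(-269 + \frac{\sqrt{2 - 36 + 2 \left(-9\right) \left(- \frac{1}{18}\right)}}{2}\right) = 4 \left(-269 + \frac{\sqrt{2 - 36 + 1}}{2}\right) = 4 \left(-269 + \frac{\sqrt{-33}}{2}\right) = 4 \left(-269 + \frac{i \sqrt{33}}{2}\right) = -1076 + 2 i \sqrt{33}$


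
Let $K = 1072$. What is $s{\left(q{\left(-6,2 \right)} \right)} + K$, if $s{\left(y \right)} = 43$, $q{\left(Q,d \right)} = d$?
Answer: $1115$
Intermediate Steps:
$s{\left(q{\left(-6,2 \right)} \right)} + K = 43 + 1072 = 1115$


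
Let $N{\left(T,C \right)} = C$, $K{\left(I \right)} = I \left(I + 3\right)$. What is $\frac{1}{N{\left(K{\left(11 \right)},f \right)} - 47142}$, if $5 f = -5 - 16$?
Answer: $- \frac{5}{235731} \approx -2.1211 \cdot 10^{-5}$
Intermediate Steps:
$f = - \frac{21}{5}$ ($f = \frac{-5 - 16}{5} = \frac{1}{5} \left(-21\right) = - \frac{21}{5} \approx -4.2$)
$K{\left(I \right)} = I \left(3 + I\right)$
$\frac{1}{N{\left(K{\left(11 \right)},f \right)} - 47142} = \frac{1}{- \frac{21}{5} - 47142} = \frac{1}{- \frac{235731}{5}} = - \frac{5}{235731}$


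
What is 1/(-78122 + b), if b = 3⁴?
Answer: -1/78041 ≈ -1.2814e-5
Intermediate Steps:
b = 81
1/(-78122 + b) = 1/(-78122 + 81) = 1/(-78041) = -1/78041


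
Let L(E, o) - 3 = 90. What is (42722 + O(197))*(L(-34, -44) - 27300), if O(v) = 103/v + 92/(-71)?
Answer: -16257319834221/13987 ≈ -1.1623e+9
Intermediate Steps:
L(E, o) = 93 (L(E, o) = 3 + 90 = 93)
O(v) = -92/71 + 103/v (O(v) = 103/v + 92*(-1/71) = 103/v - 92/71 = -92/71 + 103/v)
(42722 + O(197))*(L(-34, -44) - 27300) = (42722 + (-92/71 + 103/197))*(93 - 27300) = (42722 + (-92/71 + 103*(1/197)))*(-27207) = (42722 + (-92/71 + 103/197))*(-27207) = (42722 - 10811/13987)*(-27207) = (597541803/13987)*(-27207) = -16257319834221/13987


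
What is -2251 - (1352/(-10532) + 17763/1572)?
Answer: -3121099573/1379692 ≈ -2262.2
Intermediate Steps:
-2251 - (1352/(-10532) + 17763/1572) = -2251 - (1352*(-1/10532) + 17763*(1/1572)) = -2251 - (-338/2633 + 5921/524) = -2251 - 1*15412881/1379692 = -2251 - 15412881/1379692 = -3121099573/1379692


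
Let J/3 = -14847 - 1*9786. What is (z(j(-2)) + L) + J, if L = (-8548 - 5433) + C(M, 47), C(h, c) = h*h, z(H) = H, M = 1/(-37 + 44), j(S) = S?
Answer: -4306217/49 ≈ -87882.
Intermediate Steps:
M = 1/7 ≈ 0.14286
C(h, c) = h**2
L = -685068/49 (L = (-8548 - 5433) + (1/7)**2 = -13981 + 1/49 = -685068/49 ≈ -13981.)
J = -73899 (J = 3*(-14847 - 1*9786) = 3*(-14847 - 9786) = 3*(-24633) = -73899)
(z(j(-2)) + L) + J = (-2 - 685068/49) - 73899 = -685166/49 - 73899 = -4306217/49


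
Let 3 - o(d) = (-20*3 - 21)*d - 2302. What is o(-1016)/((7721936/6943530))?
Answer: -277709954115/3860968 ≈ -71928.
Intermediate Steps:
o(d) = 2305 + 81*d (o(d) = 3 - ((-20*3 - 21)*d - 2302) = 3 - ((-60 - 21)*d - 2302) = 3 - (-81*d - 2302) = 3 - (-2302 - 81*d) = 3 + (2302 + 81*d) = 2305 + 81*d)
o(-1016)/((7721936/6943530)) = (2305 + 81*(-1016))/((7721936/6943530)) = (2305 - 82296)/((7721936*(1/6943530))) = -79991/3860968/3471765 = -79991*3471765/3860968 = -277709954115/3860968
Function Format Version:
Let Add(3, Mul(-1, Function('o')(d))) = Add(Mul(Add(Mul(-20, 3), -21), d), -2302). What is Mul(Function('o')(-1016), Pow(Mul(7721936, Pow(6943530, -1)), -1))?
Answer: Rational(-277709954115, 3860968) ≈ -71928.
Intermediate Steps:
Function('o')(d) = Add(2305, Mul(81, d)) (Function('o')(d) = Add(3, Mul(-1, Add(Mul(Add(Mul(-20, 3), -21), d), -2302))) = Add(3, Mul(-1, Add(Mul(Add(-60, -21), d), -2302))) = Add(3, Mul(-1, Add(Mul(-81, d), -2302))) = Add(3, Mul(-1, Add(-2302, Mul(-81, d)))) = Add(3, Add(2302, Mul(81, d))) = Add(2305, Mul(81, d)))
Mul(Function('o')(-1016), Pow(Mul(7721936, Pow(6943530, -1)), -1)) = Mul(Add(2305, Mul(81, -1016)), Pow(Mul(7721936, Pow(6943530, -1)), -1)) = Mul(Add(2305, -82296), Pow(Mul(7721936, Rational(1, 6943530)), -1)) = Mul(-79991, Pow(Rational(3860968, 3471765), -1)) = Mul(-79991, Rational(3471765, 3860968)) = Rational(-277709954115, 3860968)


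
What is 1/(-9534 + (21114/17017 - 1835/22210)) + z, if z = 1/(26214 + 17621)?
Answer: -152522556639/1858044158272885 ≈ -8.2088e-5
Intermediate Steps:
z = 1/43835 ≈ 2.2813e-5
1/(-9534 + (21114/17017 - 1835/22210)) + z = 1/(-9534 + (21114/17017 - 1835/22210)) + 1/43835 = 1/(-9534 + (21114*(1/17017) - 1835*1/22210)) + 1/43835 = 1/(-9534 + (1242/1001 - 367/4442)) + 1/43835 = 1/(-9534 + 5149597/4446442) + 1/43835 = 1/(-42387228431/4446442) + 1/43835 = -4446442/42387228431 + 1/43835 = -152522556639/1858044158272885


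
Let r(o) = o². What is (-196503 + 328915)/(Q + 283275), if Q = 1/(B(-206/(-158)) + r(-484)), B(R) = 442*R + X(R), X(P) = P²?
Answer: 13861634008422/29654822627819 ≈ 0.46743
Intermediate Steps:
B(R) = R² + 442*R (B(R) = 442*R + R² = R² + 442*R)
Q = 6241/1465598859 (Q = 1/((-206/(-158))*(442 - 206/(-158)) + (-484)²) = 1/((-206*(-1/158))*(442 - 206*(-1/158)) + 234256) = 1/(103*(442 + 103/79)/79 + 234256) = 1/((103/79)*(35021/79) + 234256) = 1/(3607163/6241 + 234256) = 1/(1465598859/6241) = 6241/1465598859 ≈ 4.2583e-6)
(-196503 + 328915)/(Q + 283275) = (-196503 + 328915)/(6241/1465598859 + 283275) = 132412/(415167516789466/1465598859) = 132412*(1465598859/415167516789466) = 13861634008422/29654822627819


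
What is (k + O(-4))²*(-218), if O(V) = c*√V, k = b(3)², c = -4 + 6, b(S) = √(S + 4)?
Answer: -7194 - 12208*I ≈ -7194.0 - 12208.0*I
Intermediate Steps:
b(S) = √(4 + S)
c = 2
k = 7 (k = (√(4 + 3))² = (√7)² = 7)
O(V) = 2*√V
(k + O(-4))²*(-218) = (7 + 2*√(-4))²*(-218) = (7 + 2*(2*I))²*(-218) = (7 + 4*I)²*(-218) = -218*(7 + 4*I)²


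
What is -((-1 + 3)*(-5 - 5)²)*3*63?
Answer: -37800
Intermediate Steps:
-((-1 + 3)*(-5 - 5)²)*3*63 = -(2*(-10)²)*3*63 = -(2*100)*3*63 = -200*3*63 = -600*63 = -1*37800 = -37800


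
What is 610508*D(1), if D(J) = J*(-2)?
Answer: -1221016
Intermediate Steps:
D(J) = -2*J
610508*D(1) = 610508*(-2*1) = 610508*(-2) = -1221016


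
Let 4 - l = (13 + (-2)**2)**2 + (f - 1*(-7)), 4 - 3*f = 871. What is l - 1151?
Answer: -1154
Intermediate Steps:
f = -289 (f = 4/3 - 1/3*871 = 4/3 - 871/3 = -289)
l = -3 (l = 4 - ((13 + (-2)**2)**2 + (-289 - 1*(-7))) = 4 - ((13 + 4)**2 + (-289 + 7)) = 4 - (17**2 - 282) = 4 - (289 - 282) = 4 - 1*7 = 4 - 7 = -3)
l - 1151 = -3 - 1151 = -1154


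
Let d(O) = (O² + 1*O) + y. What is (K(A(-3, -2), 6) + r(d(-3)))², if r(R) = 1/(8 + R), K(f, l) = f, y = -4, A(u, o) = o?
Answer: 361/100 ≈ 3.6100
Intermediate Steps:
d(O) = -4 + O + O² (d(O) = (O² + 1*O) - 4 = (O² + O) - 4 = (O + O²) - 4 = -4 + O + O²)
(K(A(-3, -2), 6) + r(d(-3)))² = (-2 + 1/(8 + (-4 - 3 + (-3)²)))² = (-2 + 1/(8 + (-4 - 3 + 9)))² = (-2 + 1/(8 + 2))² = (-2 + 1/10)² = (-2 + ⅒)² = (-19/10)² = 361/100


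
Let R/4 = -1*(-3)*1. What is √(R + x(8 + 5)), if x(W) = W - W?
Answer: 2*√3 ≈ 3.4641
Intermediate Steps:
R = 12 (R = 4*(-1*(-3)*1) = 4*(3*1) = 4*3 = 12)
x(W) = 0
√(R + x(8 + 5)) = √(12 + 0) = √12 = 2*√3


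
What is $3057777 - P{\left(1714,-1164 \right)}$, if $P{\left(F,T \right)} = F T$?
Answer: $5052873$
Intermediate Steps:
$3057777 - P{\left(1714,-1164 \right)} = 3057777 - 1714 \left(-1164\right) = 3057777 - -1995096 = 3057777 + 1995096 = 5052873$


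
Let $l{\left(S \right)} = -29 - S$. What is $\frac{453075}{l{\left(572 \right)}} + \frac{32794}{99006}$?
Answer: $- \frac{22418717128}{29751303} \approx -753.54$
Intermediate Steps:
$\frac{453075}{l{\left(572 \right)}} + \frac{32794}{99006} = \frac{453075}{-29 - 572} + \frac{32794}{99006} = \frac{453075}{-29 - 572} + 32794 \cdot \frac{1}{99006} = \frac{453075}{-601} + \frac{16397}{49503} = 453075 \left(- \frac{1}{601}\right) + \frac{16397}{49503} = - \frac{453075}{601} + \frac{16397}{49503} = - \frac{22418717128}{29751303}$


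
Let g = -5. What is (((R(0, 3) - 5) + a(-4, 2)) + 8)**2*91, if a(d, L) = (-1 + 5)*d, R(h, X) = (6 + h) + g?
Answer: 13104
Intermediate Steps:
R(h, X) = 1 + h (R(h, X) = (6 + h) - 5 = 1 + h)
a(d, L) = 4*d
(((R(0, 3) - 5) + a(-4, 2)) + 8)**2*91 = ((((1 + 0) - 5) + 4*(-4)) + 8)**2*91 = (((1 - 5) - 16) + 8)**2*91 = ((-4 - 16) + 8)**2*91 = (-20 + 8)**2*91 = (-12)**2*91 = 144*91 = 13104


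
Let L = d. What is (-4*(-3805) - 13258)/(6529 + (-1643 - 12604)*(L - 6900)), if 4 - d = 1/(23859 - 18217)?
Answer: 11069604/554348185169 ≈ 1.9969e-5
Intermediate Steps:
d = 22567/5642 (d = 4 - 1/(23859 - 18217) = 4 - 1/5642 = 22567/5642 ≈ 3.9998)
L = 22567/5642 ≈ 3.9998
(-4*(-3805) - 13258)/(6529 + (-1643 - 12604)*(L - 6900)) = (-4*(-3805) - 13258)/(6529 + (-1643 - 12604)*(22567/5642 - 6900)) = (15220 - 13258)/(6529 - 14247*(-38907233/5642)) = 1962/(6529 + 554311348551/5642) = 1962/(554348185169/5642) = 1962*(5642/554348185169) = 11069604/554348185169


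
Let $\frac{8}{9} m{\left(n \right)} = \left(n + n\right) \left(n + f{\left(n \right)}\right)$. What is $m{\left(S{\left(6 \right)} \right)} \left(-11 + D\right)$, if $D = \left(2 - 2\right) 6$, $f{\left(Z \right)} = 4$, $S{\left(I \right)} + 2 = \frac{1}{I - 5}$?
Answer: $\frac{297}{4} \approx 74.25$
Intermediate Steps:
$S{\left(I \right)} = -2 + \frac{1}{-5 + I}$ ($S{\left(I \right)} = -2 + \frac{1}{I - 5} = -2 + \frac{1}{-5 + I}$)
$m{\left(n \right)} = \frac{9 n \left(4 + n\right)}{4}$ ($m{\left(n \right)} = \frac{9 \left(n + n\right) \left(n + 4\right)}{8} = \frac{9 \cdot 2 n \left(4 + n\right)}{8} = \frac{9 n \left(4 + n\right)}{4}$)
$D = 0$ ($D = 0 \cdot 6 = 0$)
$m{\left(S{\left(6 \right)} \right)} \left(-11 + D\right) = \frac{9 \frac{11 - 12}{-5 + 6} \left(4 + \frac{11 - 12}{-5 + 6}\right)}{4} \left(-11 + 0\right) = \frac{9 \frac{11 - 12}{1} \left(4 + \frac{11 - 12}{1}\right)}{4} \left(-11\right) = \frac{9 \cdot 1 \left(-1\right) \left(4 + 1 \left(-1\right)\right)}{4} \left(-11\right) = \frac{9}{4} \left(-1\right) \left(4 - 1\right) \left(-11\right) = \frac{9}{4} \left(-1\right) 3 \left(-11\right) = \left(- \frac{27}{4}\right) \left(-11\right) = \frac{297}{4}$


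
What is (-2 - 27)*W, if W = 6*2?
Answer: -348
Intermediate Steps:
W = 12
(-2 - 27)*W = (-2 - 27)*12 = -29*12 = -348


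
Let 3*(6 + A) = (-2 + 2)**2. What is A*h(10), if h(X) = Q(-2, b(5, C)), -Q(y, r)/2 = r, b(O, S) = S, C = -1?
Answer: -12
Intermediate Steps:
Q(y, r) = -2*r
h(X) = 2 (h(X) = -2*(-1) = 2)
A = -6 (A = -6 + (-2 + 2)**2/3 = -6 + (1/3)*0**2 = -6 + (1/3)*0 = -6 + 0 = -6)
A*h(10) = -6*2 = -12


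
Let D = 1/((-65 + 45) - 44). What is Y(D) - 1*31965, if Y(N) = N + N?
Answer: -1022881/32 ≈ -31965.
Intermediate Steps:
D = -1/64 (D = 1/(-20 - 44) = 1/(-64) = -1/64 ≈ -0.015625)
Y(N) = 2*N
Y(D) - 1*31965 = 2*(-1/64) - 1*31965 = -1/32 - 31965 = -1022881/32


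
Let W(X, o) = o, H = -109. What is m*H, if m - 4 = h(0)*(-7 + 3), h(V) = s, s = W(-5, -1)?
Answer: -872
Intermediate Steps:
s = -1
h(V) = -1
m = 8 (m = 4 - (-7 + 3) = 4 - 1*(-4) = 4 + 4 = 8)
m*H = 8*(-109) = -872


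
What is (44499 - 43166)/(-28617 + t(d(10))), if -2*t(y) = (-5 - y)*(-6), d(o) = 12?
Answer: -1333/28668 ≈ -0.046498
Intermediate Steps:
t(y) = -15 - 3*y (t(y) = -(-5 - y)*(-6)/2 = -(30 + 6*y)/2 = -15 - 3*y)
(44499 - 43166)/(-28617 + t(d(10))) = (44499 - 43166)/(-28617 + (-15 - 3*12)) = 1333/(-28617 + (-15 - 36)) = 1333/(-28617 - 51) = 1333/(-28668) = 1333*(-1/28668) = -1333/28668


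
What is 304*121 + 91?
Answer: 36875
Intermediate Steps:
304*121 + 91 = 36784 + 91 = 36875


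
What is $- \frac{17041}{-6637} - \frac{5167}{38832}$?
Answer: $\frac{627442733}{257727984} \approx 2.4345$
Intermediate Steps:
$- \frac{17041}{-6637} - \frac{5167}{38832} = \left(-17041\right) \left(- \frac{1}{6637}\right) - \frac{5167}{38832} = \frac{17041}{6637} - \frac{5167}{38832} = \frac{627442733}{257727984}$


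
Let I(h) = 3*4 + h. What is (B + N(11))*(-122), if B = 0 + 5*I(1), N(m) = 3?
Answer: -8296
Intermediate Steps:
I(h) = 12 + h
B = 65 (B = 0 + 5*(12 + 1) = 0 + 5*13 = 0 + 65 = 65)
(B + N(11))*(-122) = (65 + 3)*(-122) = 68*(-122) = -8296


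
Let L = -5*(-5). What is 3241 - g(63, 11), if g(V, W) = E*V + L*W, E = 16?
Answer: 1958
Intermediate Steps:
L = 25
g(V, W) = 16*V + 25*W
3241 - g(63, 11) = 3241 - (16*63 + 25*11) = 3241 - (1008 + 275) = 3241 - 1*1283 = 3241 - 1283 = 1958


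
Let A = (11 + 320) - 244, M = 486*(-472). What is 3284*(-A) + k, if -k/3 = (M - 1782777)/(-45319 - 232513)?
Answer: -79384861563/277832 ≈ -2.8573e+5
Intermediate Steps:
M = -229392
A = 87 (A = 331 - 244 = 87)
k = -6036507/277832 (k = -3*(-229392 - 1782777)/(-45319 - 232513) = -(-6036507)/(-277832) = -(-6036507)*(-1)/277832 = -3*2012169/277832 = -6036507/277832 ≈ -21.727)
3284*(-A) + k = 3284*(-1*87) - 6036507/277832 = 3284*(-87) - 6036507/277832 = -285708 - 6036507/277832 = -79384861563/277832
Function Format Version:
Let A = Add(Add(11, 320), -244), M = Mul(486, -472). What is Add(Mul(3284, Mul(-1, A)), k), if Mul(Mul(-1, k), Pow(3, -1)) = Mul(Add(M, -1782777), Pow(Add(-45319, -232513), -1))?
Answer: Rational(-79384861563, 277832) ≈ -2.8573e+5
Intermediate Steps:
M = -229392
A = 87 (A = Add(331, -244) = 87)
k = Rational(-6036507, 277832) (k = Mul(-3, Mul(Add(-229392, -1782777), Pow(Add(-45319, -232513), -1))) = Mul(-3, Mul(-2012169, Pow(-277832, -1))) = Mul(-3, Mul(-2012169, Rational(-1, 277832))) = Mul(-3, Rational(2012169, 277832)) = Rational(-6036507, 277832) ≈ -21.727)
Add(Mul(3284, Mul(-1, A)), k) = Add(Mul(3284, Mul(-1, 87)), Rational(-6036507, 277832)) = Add(Mul(3284, -87), Rational(-6036507, 277832)) = Add(-285708, Rational(-6036507, 277832)) = Rational(-79384861563, 277832)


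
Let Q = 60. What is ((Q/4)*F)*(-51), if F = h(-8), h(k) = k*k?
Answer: -48960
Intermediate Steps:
h(k) = k²
F = 64 (F = (-8)² = 64)
((Q/4)*F)*(-51) = ((60/4)*64)*(-51) = ((60*(¼))*64)*(-51) = (15*64)*(-51) = 960*(-51) = -48960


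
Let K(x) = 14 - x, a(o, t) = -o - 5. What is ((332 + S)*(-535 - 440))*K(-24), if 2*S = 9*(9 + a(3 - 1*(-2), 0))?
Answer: -12133875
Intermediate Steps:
a(o, t) = -5 - o
S = -9/2 (S = (9*(9 + (-5 - (3 - 1*(-2)))))/2 = (9*(9 + (-5 - (3 + 2))))/2 = (9*(9 + (-5 - 1*5)))/2 = (9*(9 + (-5 - 5)))/2 = (9*(9 - 10))/2 = (9*(-1))/2 = (½)*(-9) = -9/2 ≈ -4.5000)
((332 + S)*(-535 - 440))*K(-24) = ((332 - 9/2)*(-535 - 440))*(14 - 1*(-24)) = ((655/2)*(-975))*(14 + 24) = -638625/2*38 = -12133875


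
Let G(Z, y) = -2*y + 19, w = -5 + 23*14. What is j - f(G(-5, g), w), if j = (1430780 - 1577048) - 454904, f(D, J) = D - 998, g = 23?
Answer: -600147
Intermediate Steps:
w = 317 (w = -5 + 322 = 317)
G(Z, y) = 19 - 2*y
f(D, J) = -998 + D
j = -601172 (j = -146268 - 454904 = -601172)
j - f(G(-5, g), w) = -601172 - (-998 + (19 - 2*23)) = -601172 - (-998 + (19 - 46)) = -601172 - (-998 - 27) = -601172 - 1*(-1025) = -601172 + 1025 = -600147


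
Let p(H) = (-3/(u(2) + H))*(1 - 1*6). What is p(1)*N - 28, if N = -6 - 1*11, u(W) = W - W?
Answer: -283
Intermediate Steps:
u(W) = 0
N = -17 (N = -6 - 11 = -17)
p(H) = 15/H (p(H) = (-3/(0 + H))*(1 - 1*6) = (-3/H)*(1 - 6) = -3/H*(-5) = 15/H)
p(1)*N - 28 = (15/1)*(-17) - 28 = (15*1)*(-17) - 28 = 15*(-17) - 28 = -255 - 28 = -283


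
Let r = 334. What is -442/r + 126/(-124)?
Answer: -24223/10354 ≈ -2.3395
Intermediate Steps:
-442/r + 126/(-124) = -442/334 + 126/(-124) = -442*1/334 + 126*(-1/124) = -221/167 - 63/62 = -24223/10354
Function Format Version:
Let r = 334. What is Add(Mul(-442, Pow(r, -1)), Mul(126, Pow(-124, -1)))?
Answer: Rational(-24223, 10354) ≈ -2.3395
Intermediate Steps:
Add(Mul(-442, Pow(r, -1)), Mul(126, Pow(-124, -1))) = Add(Mul(-442, Pow(334, -1)), Mul(126, Pow(-124, -1))) = Add(Mul(-442, Rational(1, 334)), Mul(126, Rational(-1, 124))) = Add(Rational(-221, 167), Rational(-63, 62)) = Rational(-24223, 10354)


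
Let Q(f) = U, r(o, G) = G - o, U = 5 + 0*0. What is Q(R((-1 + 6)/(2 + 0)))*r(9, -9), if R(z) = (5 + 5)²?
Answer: -90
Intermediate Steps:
U = 5 (U = 5 + 0 = 5)
R(z) = 100 (R(z) = 10² = 100)
Q(f) = 5
Q(R((-1 + 6)/(2 + 0)))*r(9, -9) = 5*(-9 - 1*9) = 5*(-9 - 9) = 5*(-18) = -90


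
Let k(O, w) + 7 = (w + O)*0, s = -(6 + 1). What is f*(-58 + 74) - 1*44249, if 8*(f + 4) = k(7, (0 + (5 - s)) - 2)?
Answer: -44327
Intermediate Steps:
s = -7 (s = -1*7 = -7)
k(O, w) = -7 (k(O, w) = -7 + (w + O)*0 = -7 + (O + w)*0 = -7 + 0 = -7)
f = -39/8 (f = -4 + (⅛)*(-7) = -4 - 7/8 = -39/8 ≈ -4.8750)
f*(-58 + 74) - 1*44249 = -39*(-58 + 74)/8 - 1*44249 = -39/8*16 - 44249 = -78 - 44249 = -44327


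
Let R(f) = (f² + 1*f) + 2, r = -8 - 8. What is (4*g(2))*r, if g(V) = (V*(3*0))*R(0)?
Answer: 0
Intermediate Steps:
r = -16
R(f) = 2 + f + f² (R(f) = (f² + f) + 2 = (f + f²) + 2 = 2 + f + f²)
g(V) = 0 (g(V) = (V*(3*0))*(2 + 0 + 0²) = (V*0)*(2 + 0 + 0) = 0*2 = 0)
(4*g(2))*r = (4*0)*(-16) = 0*(-16) = 0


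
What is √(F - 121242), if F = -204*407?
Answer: I*√204270 ≈ 451.96*I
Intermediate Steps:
F = -83028
√(F - 121242) = √(-83028 - 121242) = √(-204270) = I*√204270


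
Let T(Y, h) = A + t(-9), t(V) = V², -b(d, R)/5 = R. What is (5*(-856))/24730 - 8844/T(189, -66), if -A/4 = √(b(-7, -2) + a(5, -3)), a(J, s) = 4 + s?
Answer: -1774300952/15790105 - 35376*√11/6385 ≈ -130.74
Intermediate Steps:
b(d, R) = -5*R
A = -4*√11 (A = -4*√(-5*(-2) + (4 - 3)) = -4*√(10 + 1) = -4*√11 ≈ -13.266)
T(Y, h) = 81 - 4*√11 (T(Y, h) = -4*√11 + (-9)² = -4*√11 + 81 = 81 - 4*√11)
(5*(-856))/24730 - 8844/T(189, -66) = (5*(-856))/24730 - 8844/(81 - 4*√11) = -4280*1/24730 - 8844/(81 - 4*√11) = -428/2473 - 8844/(81 - 4*√11)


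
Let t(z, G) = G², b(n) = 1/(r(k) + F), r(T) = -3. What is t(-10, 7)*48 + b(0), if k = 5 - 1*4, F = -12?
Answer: 35279/15 ≈ 2351.9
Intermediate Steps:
k = 1 (k = 5 - 4 = 1)
b(n) = -1/15 (b(n) = 1/(-3 - 12) = 1/(-15) = -1/15)
t(-10, 7)*48 + b(0) = 7²*48 - 1/15 = 49*48 - 1/15 = 2352 - 1/15 = 35279/15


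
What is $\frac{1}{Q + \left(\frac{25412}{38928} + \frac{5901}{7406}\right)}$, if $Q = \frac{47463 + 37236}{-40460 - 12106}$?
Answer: $- \frac{45103625508}{7293588787} \approx -6.184$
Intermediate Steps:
$Q = - \frac{28233}{17522}$ ($Q = \frac{84699}{-52566} = 84699 \left(- \frac{1}{52566}\right) = - \frac{28233}{17522} \approx -1.6113$)
$\frac{1}{Q + \left(\frac{25412}{38928} + \frac{5901}{7406}\right)} = \frac{1}{- \frac{28233}{17522} + \left(\frac{25412}{38928} + \frac{5901}{7406}\right)} = \frac{1}{- \frac{28233}{17522} + \left(25412 \cdot \frac{1}{38928} + 5901 \cdot \frac{1}{7406}\right)} = \frac{1}{- \frac{28233}{17522} + \left(\frac{6353}{9732} + \frac{843}{1058}\right)} = \frac{1}{- \frac{28233}{17522} + \frac{7462775}{5148228}} = \frac{1}{- \frac{7293588787}{45103625508}} = - \frac{45103625508}{7293588787}$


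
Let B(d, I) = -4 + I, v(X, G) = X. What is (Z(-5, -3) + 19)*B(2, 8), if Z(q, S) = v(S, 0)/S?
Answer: 80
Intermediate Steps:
Z(q, S) = 1 (Z(q, S) = S/S = 1)
(Z(-5, -3) + 19)*B(2, 8) = (1 + 19)*(-4 + 8) = 20*4 = 80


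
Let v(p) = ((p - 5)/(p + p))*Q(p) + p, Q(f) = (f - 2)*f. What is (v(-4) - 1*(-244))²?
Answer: 71289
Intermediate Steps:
Q(f) = f*(-2 + f) (Q(f) = (-2 + f)*f = f*(-2 + f))
v(p) = p + (-5 + p)*(-2 + p)/2 (v(p) = ((p - 5)/(p + p))*(p*(-2 + p)) + p = ((-5 + p)/((2*p)))*(p*(-2 + p)) + p = ((-5 + p)*(1/(2*p)))*(p*(-2 + p)) + p = ((-5 + p)/(2*p))*(p*(-2 + p)) + p = (-5 + p)*(-2 + p)/2 + p = p + (-5 + p)*(-2 + p)/2)
(v(-4) - 1*(-244))² = ((5 + (½)*(-4)² - 5/2*(-4)) - 1*(-244))² = ((5 + (½)*16 + 10) + 244)² = ((5 + 8 + 10) + 244)² = (23 + 244)² = 267² = 71289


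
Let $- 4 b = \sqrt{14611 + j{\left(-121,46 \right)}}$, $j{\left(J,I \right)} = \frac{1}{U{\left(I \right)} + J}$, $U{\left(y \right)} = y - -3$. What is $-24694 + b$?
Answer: $-24694 - \frac{\sqrt{2103982}}{48} \approx -24724.0$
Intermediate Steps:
$U{\left(y \right)} = 3 + y$ ($U{\left(y \right)} = y + 3 = 3 + y$)
$j{\left(J,I \right)} = \frac{1}{3 + I + J}$ ($j{\left(J,I \right)} = \frac{1}{\left(3 + I\right) + J} = \frac{1}{3 + I + J}$)
$b = - \frac{\sqrt{2103982}}{48}$ ($b = - \frac{\sqrt{14611 + \frac{1}{3 + 46 - 121}}}{4} = - \frac{\sqrt{14611 + \frac{1}{-72}}}{4} = - \frac{\sqrt{14611 - \frac{1}{72}}}{4} = - \frac{\sqrt{\frac{1051991}{72}}}{4} = - \frac{\frac{1}{12} \sqrt{2103982}}{4} = - \frac{\sqrt{2103982}}{48} \approx -30.219$)
$-24694 + b = -24694 - \frac{\sqrt{2103982}}{48}$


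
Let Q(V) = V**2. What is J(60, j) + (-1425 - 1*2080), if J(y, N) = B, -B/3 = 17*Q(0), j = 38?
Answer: -3505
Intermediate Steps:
B = 0 (B = -51*0**2 = -51*0 = -3*0 = 0)
J(y, N) = 0
J(60, j) + (-1425 - 1*2080) = 0 + (-1425 - 1*2080) = 0 + (-1425 - 2080) = 0 - 3505 = -3505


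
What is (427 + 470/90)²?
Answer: 15132100/81 ≈ 1.8682e+5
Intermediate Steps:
(427 + 470/90)² = (427 + 470*(1/90))² = (427 + 47/9)² = (3890/9)² = 15132100/81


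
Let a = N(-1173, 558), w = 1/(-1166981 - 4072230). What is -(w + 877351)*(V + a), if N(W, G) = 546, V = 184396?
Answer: -850109392494516520/5239211 ≈ -1.6226e+11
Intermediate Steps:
w = -1/5239211 (w = 1/(-5239211) = -1/5239211 ≈ -1.9087e-7)
a = 546
-(w + 877351)*(V + a) = -(-1/5239211 + 877351)*(184396 + 546) = -4596627010060*184942/5239211 = -1*850109392494516520/5239211 = -850109392494516520/5239211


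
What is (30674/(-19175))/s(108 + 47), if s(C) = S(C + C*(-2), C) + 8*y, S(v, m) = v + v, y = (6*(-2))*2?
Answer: 15337/4812925 ≈ 0.0031866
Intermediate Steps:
y = -24 (y = -12*2 = -24)
S(v, m) = 2*v
s(C) = -192 - 2*C (s(C) = 2*(C + C*(-2)) + 8*(-24) = 2*(C - 2*C) - 192 = 2*(-C) - 192 = -2*C - 192 = -192 - 2*C)
(30674/(-19175))/s(108 + 47) = (30674/(-19175))/(-192 - 2*(108 + 47)) = (30674*(-1/19175))/(-192 - 2*155) = -30674/(19175*(-192 - 310)) = -30674/19175/(-502) = -30674/19175*(-1/502) = 15337/4812925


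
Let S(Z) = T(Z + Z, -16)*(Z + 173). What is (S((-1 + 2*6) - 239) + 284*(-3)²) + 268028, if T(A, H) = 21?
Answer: 269429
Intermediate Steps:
S(Z) = 3633 + 21*Z (S(Z) = 21*(Z + 173) = 21*(173 + Z) = 3633 + 21*Z)
(S((-1 + 2*6) - 239) + 284*(-3)²) + 268028 = ((3633 + 21*((-1 + 2*6) - 239)) + 284*(-3)²) + 268028 = ((3633 + 21*((-1 + 12) - 239)) + 284*9) + 268028 = ((3633 + 21*(11 - 239)) + 2556) + 268028 = ((3633 + 21*(-228)) + 2556) + 268028 = ((3633 - 4788) + 2556) + 268028 = (-1155 + 2556) + 268028 = 1401 + 268028 = 269429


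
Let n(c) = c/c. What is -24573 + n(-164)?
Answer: -24572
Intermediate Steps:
n(c) = 1
-24573 + n(-164) = -24573 + 1 = -24572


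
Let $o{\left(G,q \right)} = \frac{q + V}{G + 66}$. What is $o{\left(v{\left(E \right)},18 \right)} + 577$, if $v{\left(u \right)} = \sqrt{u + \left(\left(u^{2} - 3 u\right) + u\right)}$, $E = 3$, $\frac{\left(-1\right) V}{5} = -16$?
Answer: $\frac{419403}{725} - \frac{49 \sqrt{6}}{2175} \approx 578.43$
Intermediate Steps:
$V = 80$ ($V = \left(-5\right) \left(-16\right) = 80$)
$v{\left(u \right)} = \sqrt{u^{2} - u}$ ($v{\left(u \right)} = \sqrt{u + \left(u^{2} - 2 u\right)} = \sqrt{u^{2} - u}$)
$o{\left(G,q \right)} = \frac{80 + q}{66 + G}$ ($o{\left(G,q \right)} = \frac{q + 80}{G + 66} = \frac{80 + q}{66 + G}$)
$o{\left(v{\left(E \right)},18 \right)} + 577 = \frac{80 + 18}{66 + \sqrt{3 \left(-1 + 3\right)}} + 577 = \frac{1}{66 + \sqrt{3 \cdot 2}} \cdot 98 + 577 = \frac{1}{66 + \sqrt{6}} \cdot 98 + 577 = \frac{98}{66 + \sqrt{6}} + 577 = 577 + \frac{98}{66 + \sqrt{6}}$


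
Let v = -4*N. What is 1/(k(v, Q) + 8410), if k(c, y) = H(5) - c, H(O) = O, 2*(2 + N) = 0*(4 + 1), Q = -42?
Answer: 1/8407 ≈ 0.00011895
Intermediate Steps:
N = -2 (N = -2 + (0*(4 + 1))/2 = -2 + (0*5)/2 = -2 + (½)*0 = -2 + 0 = -2)
v = 8 (v = -4*(-2) = 8)
k(c, y) = 5 - c
1/(k(v, Q) + 8410) = 1/((5 - 1*8) + 8410) = 1/((5 - 8) + 8410) = 1/(-3 + 8410) = 1/8407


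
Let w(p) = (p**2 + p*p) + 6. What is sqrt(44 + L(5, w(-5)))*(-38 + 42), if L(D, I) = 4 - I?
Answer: 8*I*sqrt(2) ≈ 11.314*I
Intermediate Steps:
w(p) = 6 + 2*p**2 (w(p) = (p**2 + p**2) + 6 = 2*p**2 + 6 = 6 + 2*p**2)
sqrt(44 + L(5, w(-5)))*(-38 + 42) = sqrt(44 + (4 - (6 + 2*(-5)**2)))*(-38 + 42) = sqrt(44 + (4 - (6 + 2*25)))*4 = sqrt(44 + (4 - (6 + 50)))*4 = sqrt(44 + (4 - 1*56))*4 = sqrt(44 + (4 - 56))*4 = sqrt(44 - 52)*4 = sqrt(-8)*4 = (2*I*sqrt(2))*4 = 8*I*sqrt(2)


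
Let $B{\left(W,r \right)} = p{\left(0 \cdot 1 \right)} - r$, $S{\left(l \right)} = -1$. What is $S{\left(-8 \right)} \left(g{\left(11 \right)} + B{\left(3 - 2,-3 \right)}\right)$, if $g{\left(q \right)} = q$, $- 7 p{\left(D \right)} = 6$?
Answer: $- \frac{92}{7} \approx -13.143$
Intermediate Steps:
$p{\left(D \right)} = - \frac{6}{7}$ ($p{\left(D \right)} = \left(- \frac{1}{7}\right) 6 = - \frac{6}{7}$)
$B{\left(W,r \right)} = - \frac{6}{7} - r$
$S{\left(-8 \right)} \left(g{\left(11 \right)} + B{\left(3 - 2,-3 \right)}\right) = - (11 - - \frac{15}{7}) = - (11 + \left(- \frac{6}{7} + 3\right)) = - (11 + \frac{15}{7}) = \left(-1\right) \frac{92}{7} = - \frac{92}{7}$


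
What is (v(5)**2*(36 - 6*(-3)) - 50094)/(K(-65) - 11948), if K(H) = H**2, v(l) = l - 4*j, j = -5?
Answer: 16344/7723 ≈ 2.1163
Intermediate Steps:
v(l) = 20 + l (v(l) = l - 4*(-5) = l + 20 = 20 + l)
(v(5)**2*(36 - 6*(-3)) - 50094)/(K(-65) - 11948) = ((20 + 5)**2*(36 - 6*(-3)) - 50094)/((-65)**2 - 11948) = (25**2*(36 + 18) - 50094)/(4225 - 11948) = (625*54 - 50094)/(-7723) = (33750 - 50094)*(-1/7723) = -16344*(-1/7723) = 16344/7723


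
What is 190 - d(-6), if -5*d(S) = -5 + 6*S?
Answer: 909/5 ≈ 181.80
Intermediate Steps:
d(S) = 1 - 6*S/5 (d(S) = -(-5 + 6*S)/5 = 1 - 6*S/5)
190 - d(-6) = 190 - (1 - 6/5*(-6)) = 190 - (1 + 36/5) = 190 - 1*41/5 = 190 - 41/5 = 909/5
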